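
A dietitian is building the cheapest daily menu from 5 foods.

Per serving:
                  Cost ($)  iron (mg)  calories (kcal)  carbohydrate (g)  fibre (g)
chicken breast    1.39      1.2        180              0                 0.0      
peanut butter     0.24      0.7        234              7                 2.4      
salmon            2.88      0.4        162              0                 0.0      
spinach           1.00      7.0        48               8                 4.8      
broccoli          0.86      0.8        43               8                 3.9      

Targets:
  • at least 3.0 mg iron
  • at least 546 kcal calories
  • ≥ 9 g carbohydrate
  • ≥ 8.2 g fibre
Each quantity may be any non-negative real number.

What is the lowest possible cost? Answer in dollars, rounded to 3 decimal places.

$0.876

Treat it as an LP. Let x1 = servings of chicken breast, x2 = servings of peanut butter, x3 = servings of salmon, x4 = servings of spinach, x5 = servings of broccoli.
min 1.39x1 + 0.24x2 + 2.88x3 + 1x4 + 0.86x5 subject to:
  1.2x1 + 0.7x2 + 0.4x3 + 7x4 + 0.8x5 ≥ 3   (iron)
  180x1 + 234x2 + 162x3 + 48x4 + 43x5 ≥ 546   (calories)
  7x2 + 8x4 + 8x5 ≥ 9   (carbohydrate)
  2.4x2 + 4.8x4 + 3.9x5 ≥ 8.2   (fibre)
  x1, x2, x3, x4, x5 ≥ 0.
The cheapest feasible vertex uses only peanut butter, spinach; chicken breast, salmon, broccoli are not used. The iron and fibre requirements are met with equality.
So peanut butter = 3.199 servings, spinach = 0.1086 servings.
Total cost: 0.24·3.199 + 1·0.1086 = 0.87636.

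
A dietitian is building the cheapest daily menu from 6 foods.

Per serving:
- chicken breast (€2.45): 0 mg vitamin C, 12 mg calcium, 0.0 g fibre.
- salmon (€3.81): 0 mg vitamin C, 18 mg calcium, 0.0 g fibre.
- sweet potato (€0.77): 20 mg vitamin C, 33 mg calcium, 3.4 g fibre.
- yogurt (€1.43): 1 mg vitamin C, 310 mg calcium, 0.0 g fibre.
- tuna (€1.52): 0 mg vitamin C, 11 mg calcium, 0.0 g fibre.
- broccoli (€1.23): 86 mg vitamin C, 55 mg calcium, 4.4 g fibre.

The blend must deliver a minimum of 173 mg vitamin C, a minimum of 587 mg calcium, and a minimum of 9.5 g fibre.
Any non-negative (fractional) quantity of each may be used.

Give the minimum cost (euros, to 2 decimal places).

€4.77

Set it up as a linear program. Let x1 = servings of chicken breast, x2 = servings of salmon, x3 = servings of sweet potato, x4 = servings of yogurt, x5 = servings of tuna, x6 = servings of broccoli.
Minimise 2.45x1 + 3.81x2 + 0.77x3 + 1.43x4 + 1.52x5 + 1.23x6 s.t.:
  20x3 + 1x4 + 86x6 ≥ 173   (vitamin C)
  12x1 + 18x2 + 33x3 + 310x4 + 11x5 + 55x6 ≥ 587   (calcium)
  3.4x3 + 4.4x6 ≥ 9.5   (fibre)
  x1, x2, x3, x4, x5, x6 ≥ 0.
At the optimum only sweet potato, yogurt, broccoli are positive (chicken breast, salmon, tuna = 0). The vitamin C, calcium, fibre requirements are met with equality.
So sweet potato = 0.3057 servings, yogurt = 1.52 servings, broccoli = 1.923 servings.
Cost = 0.77·0.3057 + 1.43·1.52 + 1.23·1.923 = 4.7743.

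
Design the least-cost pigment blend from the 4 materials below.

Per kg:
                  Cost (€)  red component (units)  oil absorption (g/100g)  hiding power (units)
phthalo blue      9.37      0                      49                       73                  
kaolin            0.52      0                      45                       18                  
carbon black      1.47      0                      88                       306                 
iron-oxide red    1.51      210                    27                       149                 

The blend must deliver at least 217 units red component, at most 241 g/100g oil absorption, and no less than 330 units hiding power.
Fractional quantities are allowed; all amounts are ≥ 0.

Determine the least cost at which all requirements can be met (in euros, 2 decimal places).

Let x1 = kg of phthalo blue, x2 = kg of kaolin, x3 = kg of carbon black, x4 = kg of iron-oxide red.
Minimize 9.37x1 + 0.52x2 + 1.47x3 + 1.51x4 s.t.:
  210x4 ≥ 217   (red component)
  49x1 + 45x2 + 88x3 + 27x4 ≤ 241   (oil absorption)
  73x1 + 18x2 + 306x3 + 149x4 ≥ 330   (hiding power)
  x1, x2, x3, x4 ≥ 0.
At the optimum only carbon black, iron-oxide red are positive (phthalo blue, kaolin = 0). There the red component and hiding power constraints are tight.
So carbon black = 0.5753 kg, iron-oxide red = 1.033 kg.
Cost = 1.47·0.5753 + 1.51·1.033 = 2.4055.

€2.41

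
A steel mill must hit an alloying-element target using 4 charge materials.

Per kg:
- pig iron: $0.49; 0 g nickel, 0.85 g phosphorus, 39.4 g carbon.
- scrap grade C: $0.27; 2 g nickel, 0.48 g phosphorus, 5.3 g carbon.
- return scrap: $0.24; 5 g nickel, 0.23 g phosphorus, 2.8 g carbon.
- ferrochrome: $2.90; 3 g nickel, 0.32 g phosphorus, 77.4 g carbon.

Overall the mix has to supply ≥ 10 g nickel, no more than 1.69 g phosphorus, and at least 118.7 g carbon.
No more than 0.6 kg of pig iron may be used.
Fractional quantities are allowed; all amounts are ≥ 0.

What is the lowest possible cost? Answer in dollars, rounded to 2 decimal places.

$4.03

Set it up as a linear program. Let x1 = kg of pig iron, x2 = kg of scrap grade C, x3 = kg of return scrap, x4 = kg of ferrochrome.
Minimize 0.49x1 + 0.27x2 + 0.24x3 + 2.9x4 with:
  2x2 + 5x3 + 3x4 ≥ 10   (nickel)
  0.85x1 + 0.48x2 + 0.23x3 + 0.32x4 ≤ 1.69   (phosphorus)
  39.4x1 + 5.3x2 + 2.8x3 + 77.4x4 ≥ 118.7   (carbon)
  x1 ≤ 0.6
  x1, x2, x3, x4 ≥ 0.
The minimum-cost mix takes nothing from scrap grade C — only pig iron, return scrap, ferrochrome. There the nickel, carbon, the pig iron cap constraints are tight.
That vertex is x1 = 0.6, x3 = 1.291, x4 = 1.181.
Total cost: 0.49·0.6 + 0.24·1.291 + 2.9·1.181 = 4.0287.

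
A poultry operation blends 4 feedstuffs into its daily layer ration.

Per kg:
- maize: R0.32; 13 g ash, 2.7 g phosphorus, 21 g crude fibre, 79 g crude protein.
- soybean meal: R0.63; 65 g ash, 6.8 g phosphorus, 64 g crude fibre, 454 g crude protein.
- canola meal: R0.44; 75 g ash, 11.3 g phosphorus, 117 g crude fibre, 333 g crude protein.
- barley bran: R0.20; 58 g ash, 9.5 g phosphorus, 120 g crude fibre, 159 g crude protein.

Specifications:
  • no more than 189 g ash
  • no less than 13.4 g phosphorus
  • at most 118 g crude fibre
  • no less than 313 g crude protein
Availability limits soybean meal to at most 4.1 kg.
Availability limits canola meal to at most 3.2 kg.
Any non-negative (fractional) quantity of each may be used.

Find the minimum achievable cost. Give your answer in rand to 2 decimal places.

R1.16

Let x1 = kg of maize, x2 = kg of soybean meal, x3 = kg of canola meal, x4 = kg of barley bran.
min 0.32x1 + 0.63x2 + 0.44x3 + 0.2x4 s.t.:
  13x1 + 65x2 + 75x3 + 58x4 ≤ 189   (ash)
  2.7x1 + 6.8x2 + 11.3x3 + 9.5x4 ≥ 13.4   (phosphorus)
  21x1 + 64x2 + 117x3 + 120x4 ≤ 118   (crude fibre)
  79x1 + 454x2 + 333x3 + 159x4 ≥ 313   (crude protein)
  x2 ≤ 4.1
  x3 ≤ 3.2
  x1, x2, x3, x4 ≥ 0.
The cheapest feasible vertex uses only maize, canola meal; soybean meal, barley bran are not used. There the phosphorus and crude fibre constraints are tight.
So maize = 2.982 kg, canola meal = 0.4733 kg.
Objective = 0.32·2.982 + 0.44·0.4733 = 1.1625.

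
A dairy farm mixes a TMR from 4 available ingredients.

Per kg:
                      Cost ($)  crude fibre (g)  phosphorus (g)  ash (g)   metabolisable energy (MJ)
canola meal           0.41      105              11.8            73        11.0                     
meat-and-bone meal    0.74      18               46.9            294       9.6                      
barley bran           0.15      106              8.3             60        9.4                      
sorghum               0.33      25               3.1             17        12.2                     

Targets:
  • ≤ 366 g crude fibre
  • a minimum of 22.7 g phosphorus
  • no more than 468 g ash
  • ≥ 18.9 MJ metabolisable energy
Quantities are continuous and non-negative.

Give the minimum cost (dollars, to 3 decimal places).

Treat it as an LP. Let x1 = kg of canola meal, x2 = kg of meat-and-bone meal, x3 = kg of barley bran, x4 = kg of sorghum.
Minimize 0.41x1 + 0.74x2 + 0.15x3 + 0.33x4 with:
  105x1 + 18x2 + 106x3 + 25x4 ≤ 366   (crude fibre)
  11.8x1 + 46.9x2 + 8.3x3 + 3.1x4 ≥ 22.7   (phosphorus)
  73x1 + 294x2 + 60x3 + 17x4 ≤ 468   (ash)
  11x1 + 9.6x2 + 9.4x3 + 12.2x4 ≥ 18.9   (metabolisable energy)
  x1, x2, x3, x4 ≥ 0.
The cheapest feasible vertex uses only meat-and-bone meal, barley bran; canola meal, sorghum are not used. There the phosphorus and metabolisable energy constraints are tight.
So meat-and-bone meal = 0.1565 kg, barley bran = 1.851 kg.
Hence cost = 0.74·0.1565 + 0.15·1.851 = $0.39346.

$0.393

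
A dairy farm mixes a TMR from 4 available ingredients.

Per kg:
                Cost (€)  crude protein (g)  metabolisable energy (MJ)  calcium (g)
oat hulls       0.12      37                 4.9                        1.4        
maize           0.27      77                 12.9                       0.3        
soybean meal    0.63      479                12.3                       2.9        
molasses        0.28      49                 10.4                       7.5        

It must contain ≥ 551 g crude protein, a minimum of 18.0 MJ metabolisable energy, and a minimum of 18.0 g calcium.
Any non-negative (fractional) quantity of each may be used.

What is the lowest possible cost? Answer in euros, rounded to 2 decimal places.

Let x1 = kg of oat hulls, x2 = kg of maize, x3 = kg of soybean meal, x4 = kg of molasses.
Minimize 0.12x1 + 0.27x2 + 0.63x3 + 0.28x4 with:
  37x1 + 77x2 + 479x3 + 49x4 ≥ 551   (crude protein)
  4.9x1 + 12.9x2 + 12.3x3 + 10.4x4 ≥ 18   (metabolisable energy)
  1.4x1 + 0.3x2 + 2.9x3 + 7.5x4 ≥ 18   (calcium)
  x1, x2, x3, x4 ≥ 0.
The cheapest feasible vertex uses only soybean meal, molasses; oat hulls, maize are not used. The crude protein and calcium requirements are met with equality.
Optimal quantities: soybean meal = 0.9421 kg, molasses = 2.036 kg.
Objective = 0.63·0.9421 + 0.28·2.036 = 1.1636.

€1.16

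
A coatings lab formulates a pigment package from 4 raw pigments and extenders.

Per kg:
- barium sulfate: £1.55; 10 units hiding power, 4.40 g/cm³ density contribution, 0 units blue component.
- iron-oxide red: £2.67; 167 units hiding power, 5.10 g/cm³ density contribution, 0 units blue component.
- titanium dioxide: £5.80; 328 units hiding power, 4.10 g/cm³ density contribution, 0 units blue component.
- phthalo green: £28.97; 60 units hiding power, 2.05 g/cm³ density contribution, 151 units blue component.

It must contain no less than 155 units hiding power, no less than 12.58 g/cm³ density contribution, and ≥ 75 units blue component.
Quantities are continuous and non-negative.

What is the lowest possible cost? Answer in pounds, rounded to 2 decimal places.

Let x1 = kg of barium sulfate, x2 = kg of iron-oxide red, x3 = kg of titanium dioxide, x4 = kg of phthalo green.
min 1.55x1 + 2.67x2 + 5.8x3 + 28.97x4 subject to:
  10x1 + 167x2 + 328x3 + 60x4 ≥ 155   (hiding power)
  4.4x1 + 5.1x2 + 4.1x3 + 2.05x4 ≥ 12.58   (density contribution)
  151x4 ≥ 75   (blue component)
  x1, x2, x3, x4 ≥ 0.
The optimal basis is {barium sulfate, iron-oxide red, phthalo green}; titanium dioxide drops out. Binding constraints: hiding power, density contribution, blue component.
So barium sulfate = 1.89 kg, iron-oxide red = 0.6365 kg, phthalo green = 0.4967 kg.
Cost = 1.55·1.89 + 2.67·0.6365 + 28.97·0.4967 = 19.0184.

£19.02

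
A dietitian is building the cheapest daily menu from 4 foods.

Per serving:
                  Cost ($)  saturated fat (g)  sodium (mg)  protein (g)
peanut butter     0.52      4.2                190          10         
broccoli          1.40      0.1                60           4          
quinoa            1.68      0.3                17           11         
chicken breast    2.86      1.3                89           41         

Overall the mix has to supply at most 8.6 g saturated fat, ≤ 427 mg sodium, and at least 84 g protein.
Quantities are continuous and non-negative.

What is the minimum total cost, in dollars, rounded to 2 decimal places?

Treat it as an LP. Let x1 = servings of peanut butter, x2 = servings of broccoli, x3 = servings of quinoa, x4 = servings of chicken breast.
min 0.52x1 + 1.4x2 + 1.68x3 + 2.86x4 subject to:
  4.2x1 + 0.1x2 + 0.3x3 + 1.3x4 ≤ 8.6   (saturated fat)
  190x1 + 60x2 + 17x3 + 89x4 ≤ 427   (sodium)
  10x1 + 4x2 + 11x3 + 41x4 ≥ 84   (protein)
  x1, x2, x3, x4 ≥ 0.
The minimum-cost mix takes nothing from broccoli, quinoa — only peanut butter, chicken breast. The sodium and protein requirements are met with equality.
Optimal quantities: peanut butter = 1.454 servings, chicken breast = 1.694 servings.
Total cost: 0.52·1.454 + 2.86·1.694 = 5.6009.

$5.60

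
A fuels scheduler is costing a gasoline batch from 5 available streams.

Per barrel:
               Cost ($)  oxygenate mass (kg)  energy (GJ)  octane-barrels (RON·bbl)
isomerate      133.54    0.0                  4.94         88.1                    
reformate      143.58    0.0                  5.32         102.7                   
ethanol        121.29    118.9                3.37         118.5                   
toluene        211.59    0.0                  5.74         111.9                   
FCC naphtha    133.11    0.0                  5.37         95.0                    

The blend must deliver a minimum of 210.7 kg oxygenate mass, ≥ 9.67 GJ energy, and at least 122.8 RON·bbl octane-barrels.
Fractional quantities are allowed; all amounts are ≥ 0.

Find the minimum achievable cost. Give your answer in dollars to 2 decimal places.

$306.60

This is a linear program. Let x1 = barrels of isomerate, x2 = barrels of reformate, x3 = barrels of ethanol, x4 = barrels of toluene, x5 = barrels of FCC naphtha.
Minimize 133.54x1 + 143.58x2 + 121.29x3 + 211.59x4 + 133.11x5 subject to:
  118.9x3 ≥ 210.7   (oxygenate mass)
  4.94x1 + 5.32x2 + 3.37x3 + 5.74x4 + 5.37x5 ≥ 9.67   (energy)
  88.1x1 + 102.7x2 + 118.5x3 + 111.9x4 + 95x5 ≥ 122.8   (octane-barrels)
  x1, x2, x3, x4, x5 ≥ 0.
At the optimum only ethanol, FCC naphtha are positive (isomerate, reformate, toluene = 0). The oxygenate mass and energy requirements are met with equality.
That vertex is x3 = 1.772, x5 = 0.6887.
Objective = 121.29·1.772 + 133.11·0.6887 = 306.5987.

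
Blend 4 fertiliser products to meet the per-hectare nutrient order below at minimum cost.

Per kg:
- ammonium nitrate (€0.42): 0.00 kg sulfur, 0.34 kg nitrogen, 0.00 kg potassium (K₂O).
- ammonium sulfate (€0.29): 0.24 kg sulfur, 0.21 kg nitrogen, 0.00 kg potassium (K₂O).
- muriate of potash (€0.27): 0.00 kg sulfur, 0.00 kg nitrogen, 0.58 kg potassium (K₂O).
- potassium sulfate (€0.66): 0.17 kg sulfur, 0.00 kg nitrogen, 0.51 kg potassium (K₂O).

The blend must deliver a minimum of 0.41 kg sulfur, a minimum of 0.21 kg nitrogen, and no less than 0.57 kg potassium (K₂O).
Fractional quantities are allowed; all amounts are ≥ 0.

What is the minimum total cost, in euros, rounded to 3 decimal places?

Let x1 = kg of ammonium nitrate, x2 = kg of ammonium sulfate, x3 = kg of muriate of potash, x4 = kg of potassium sulfate.
min 0.42x1 + 0.29x2 + 0.27x3 + 0.66x4 s.t.:
  0.24x2 + 0.17x4 ≥ 0.41   (sulfur)
  0.34x1 + 0.21x2 ≥ 0.21   (nitrogen)
  0.58x3 + 0.51x4 ≥ 0.57   (potassium (K₂O))
  x1, x2, x3, x4 ≥ 0.
At the optimum only ammonium sulfate, muriate of potash are positive (ammonium nitrate, potassium sulfate = 0). The sulfur and potassium (K₂O) requirements are met with equality.
Optimal quantities: ammonium sulfate = 1.708 kg, muriate of potash = 0.9828 kg.
Total cost: 0.29·1.708 + 0.27·0.9828 = 0.76068.

€0.761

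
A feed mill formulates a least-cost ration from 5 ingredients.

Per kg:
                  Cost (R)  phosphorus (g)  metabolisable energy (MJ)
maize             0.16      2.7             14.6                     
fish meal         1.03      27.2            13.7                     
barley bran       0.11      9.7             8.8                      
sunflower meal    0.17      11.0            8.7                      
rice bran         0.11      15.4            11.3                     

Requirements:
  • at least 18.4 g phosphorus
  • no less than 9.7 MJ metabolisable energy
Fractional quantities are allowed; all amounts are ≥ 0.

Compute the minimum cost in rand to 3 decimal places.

R0.131

Set it up as a linear program. Let x1 = kg of maize, x2 = kg of fish meal, x3 = kg of barley bran, x4 = kg of sunflower meal, x5 = kg of rice bran.
Minimise 0.16x1 + 1.03x2 + 0.11x3 + 0.17x4 + 0.11x5 s.t.:
  2.7x1 + 27.2x2 + 9.7x3 + 11x4 + 15.4x5 ≥ 18.4   (phosphorus)
  14.6x1 + 13.7x2 + 8.8x3 + 8.7x4 + 11.3x5 ≥ 9.7   (metabolisable energy)
  x1, x2, x3, x4, x5 ≥ 0.
At the optimum only rice bran is positive (maize, fish meal, barley bran, sunflower meal = 0). Binding constraint: phosphorus.
Optimal quantities: rice bran = 1.195 kg.
Objective = 0.11·1.195 = 0.13145.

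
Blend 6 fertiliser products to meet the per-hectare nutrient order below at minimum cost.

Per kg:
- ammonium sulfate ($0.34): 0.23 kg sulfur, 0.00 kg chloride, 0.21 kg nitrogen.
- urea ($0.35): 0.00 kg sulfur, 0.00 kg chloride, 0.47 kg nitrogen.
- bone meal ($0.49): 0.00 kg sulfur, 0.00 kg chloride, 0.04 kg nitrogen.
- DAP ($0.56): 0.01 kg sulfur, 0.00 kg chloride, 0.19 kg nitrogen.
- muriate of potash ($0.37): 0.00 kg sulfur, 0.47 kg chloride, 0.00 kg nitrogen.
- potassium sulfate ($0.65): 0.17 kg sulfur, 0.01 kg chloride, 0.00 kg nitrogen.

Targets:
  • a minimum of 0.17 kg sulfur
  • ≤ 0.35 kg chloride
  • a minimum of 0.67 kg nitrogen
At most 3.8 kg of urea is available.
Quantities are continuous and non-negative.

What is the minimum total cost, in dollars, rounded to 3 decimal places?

Treat it as an LP. Let x1 = kg of ammonium sulfate, x2 = kg of urea, x3 = kg of bone meal, x4 = kg of DAP, x5 = kg of muriate of potash, x6 = kg of potassium sulfate.
Minimise 0.34x1 + 0.35x2 + 0.49x3 + 0.56x4 + 0.37x5 + 0.65x6 subject to:
  0.23x1 + 0.01x4 + 0.17x6 ≥ 0.17   (sulfur)
  0.47x5 + 0.01x6 ≤ 0.35   (chloride)
  0.21x1 + 0.47x2 + 0.04x3 + 0.19x4 ≥ 0.67   (nitrogen)
  x2 ≤ 3.8
  x1, x2, x3, x4, x5, x6 ≥ 0.
At the optimum only ammonium sulfate, urea are positive (bone meal, DAP, muriate of potash, potassium sulfate = 0). There the sulfur and nitrogen constraints are tight.
Solving gives x1 = 0.7391, x2 = 1.095.
Objective = 0.34·0.7391 + 0.35·1.095 = 0.63454.

$0.635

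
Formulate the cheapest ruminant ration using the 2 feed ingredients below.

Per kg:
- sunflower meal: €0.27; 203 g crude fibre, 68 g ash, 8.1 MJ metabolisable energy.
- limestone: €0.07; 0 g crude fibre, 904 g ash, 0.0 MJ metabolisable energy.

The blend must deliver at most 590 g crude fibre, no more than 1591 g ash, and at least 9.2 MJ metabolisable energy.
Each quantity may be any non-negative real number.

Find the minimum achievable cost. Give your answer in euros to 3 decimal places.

Treat it as an LP. Let x1 = kg of sunflower meal, x2 = kg of limestone.
Minimize 0.27x1 + 0.07x2 subject to:
  203x1 ≤ 590   (crude fibre)
  68x1 + 904x2 ≤ 1591   (ash)
  8.1x1 ≥ 9.2   (metabolisable energy)
  x1, x2 ≥ 0.
The cheapest feasible vertex uses only sunflower meal; limestone is not used. Binding constraint: metabolisable energy.
That vertex is x1 = 1.136.
Hence cost = 0.27·1.136 = €0.30672.

€0.307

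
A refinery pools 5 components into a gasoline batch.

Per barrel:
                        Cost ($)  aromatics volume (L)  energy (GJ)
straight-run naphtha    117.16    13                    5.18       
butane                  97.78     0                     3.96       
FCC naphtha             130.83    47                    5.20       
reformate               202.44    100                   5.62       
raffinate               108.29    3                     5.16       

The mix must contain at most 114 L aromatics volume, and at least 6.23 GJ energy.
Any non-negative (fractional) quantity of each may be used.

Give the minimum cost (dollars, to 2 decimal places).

$130.75

Treat it as an LP. Let x1 = barrels of straight-run naphtha, x2 = barrels of butane, x3 = barrels of FCC naphtha, x4 = barrels of reformate, x5 = barrels of raffinate.
Minimise 117.16x1 + 97.78x2 + 130.83x3 + 202.44x4 + 108.29x5 s.t.:
  13x1 + 47x3 + 100x4 + 3x5 ≤ 114   (aromatics volume)
  5.18x1 + 3.96x2 + 5.2x3 + 5.62x4 + 5.16x5 ≥ 6.23   (energy)
  x1, x2, x3, x4, x5 ≥ 0.
The minimum-cost mix takes nothing from straight-run naphtha, butane, FCC naphtha, reformate — only raffinate. The energy requirement is met with equality.
Solving gives x5 = 1.2074.
Total cost: 108.29·1.2074 = 130.7493.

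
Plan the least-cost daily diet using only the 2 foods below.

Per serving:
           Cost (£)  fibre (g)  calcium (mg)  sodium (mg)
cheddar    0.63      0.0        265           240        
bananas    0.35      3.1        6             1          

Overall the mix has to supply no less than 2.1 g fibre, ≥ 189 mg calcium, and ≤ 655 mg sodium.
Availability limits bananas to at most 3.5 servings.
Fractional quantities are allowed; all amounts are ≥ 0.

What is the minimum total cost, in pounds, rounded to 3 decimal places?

£0.677

Let x1 = servings of cheddar, x2 = servings of bananas.
min 0.63x1 + 0.35x2 s.t.:
  3.1x2 ≥ 2.1   (fibre)
  265x1 + 6x2 ≥ 189   (calcium)
  240x1 + 1x2 ≤ 655   (sodium)
  x2 ≤ 3.5
  x1, x2 ≥ 0.
Both inputs are positive at the optimum. There the fibre and calcium constraints are tight.
That vertex is x1 = 0.6979, x2 = 0.6774.
Cost = 0.63·0.6979 + 0.35·0.6774 = 0.67677.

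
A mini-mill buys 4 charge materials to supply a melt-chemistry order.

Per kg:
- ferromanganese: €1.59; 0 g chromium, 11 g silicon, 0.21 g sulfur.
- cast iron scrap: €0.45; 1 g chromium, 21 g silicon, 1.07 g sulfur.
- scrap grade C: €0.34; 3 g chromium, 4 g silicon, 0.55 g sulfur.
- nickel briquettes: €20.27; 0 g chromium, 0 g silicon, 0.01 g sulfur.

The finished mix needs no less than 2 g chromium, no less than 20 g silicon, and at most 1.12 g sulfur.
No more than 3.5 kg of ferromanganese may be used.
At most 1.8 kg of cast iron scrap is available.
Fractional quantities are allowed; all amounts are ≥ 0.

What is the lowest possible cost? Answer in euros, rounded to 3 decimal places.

Let x1 = kg of ferromanganese, x2 = kg of cast iron scrap, x3 = kg of scrap grade C, x4 = kg of nickel briquettes.
Minimise 1.59x1 + 0.45x2 + 0.34x3 + 20.27x4 subject to:
  1x2 + 3x3 ≥ 2   (chromium)
  11x1 + 21x2 + 4x3 ≥ 20   (silicon)
  0.21x1 + 1.07x2 + 0.55x3 + 0.01x4 ≤ 1.12   (sulfur)
  x1 ≤ 3.5
  x2 ≤ 1.8
  x1, x2, x3, x4 ≥ 0.
The cheapest feasible vertex uses only ferromanganese, cast iron scrap, scrap grade C; nickel briquettes is not used. The chromium, silicon, sulfur requirements are met with equality.
Optimal quantities: ferromanganese = 0.0984 kg, cast iron scrap = 0.8263 kg, scrap grade C = 0.3912 kg.
Objective = 1.59·0.0984 + 0.45·0.8263 + 0.34·0.3912 = 0.66130.

€0.661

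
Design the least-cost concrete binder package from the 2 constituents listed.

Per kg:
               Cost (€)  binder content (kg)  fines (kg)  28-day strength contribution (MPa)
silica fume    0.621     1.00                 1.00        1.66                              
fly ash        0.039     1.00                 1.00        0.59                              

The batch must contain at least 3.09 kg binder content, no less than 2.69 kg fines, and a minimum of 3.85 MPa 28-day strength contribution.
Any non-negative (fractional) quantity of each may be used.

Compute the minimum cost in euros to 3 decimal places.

Let x1 = kg of silica fume, x2 = kg of fly ash.
min 0.621x1 + 0.039x2 with:
  1x1 + 1x2 ≥ 3.09   (binder content)
  1x1 + 1x2 ≥ 2.69   (fines)
  1.66x1 + 0.59x2 ≥ 3.85   (28-day strength contribution)
  x1, x2 ≥ 0.
The minimum-cost mix takes nothing from silica fume — only fly ash. There the 28-day strength contribution constraint is tight.
Solving gives x2 = 6.525.
Cost = 0.039·6.525 = 0.25448.

€0.254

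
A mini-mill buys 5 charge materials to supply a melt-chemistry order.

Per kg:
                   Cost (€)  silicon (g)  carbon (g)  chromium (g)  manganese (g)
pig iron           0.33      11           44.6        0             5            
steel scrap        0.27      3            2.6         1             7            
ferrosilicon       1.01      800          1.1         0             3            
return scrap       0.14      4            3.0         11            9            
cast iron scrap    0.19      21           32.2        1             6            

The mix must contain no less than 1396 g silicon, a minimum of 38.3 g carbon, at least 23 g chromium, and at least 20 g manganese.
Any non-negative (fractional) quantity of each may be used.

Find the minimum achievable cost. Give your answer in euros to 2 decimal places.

This is a linear program. Let x1 = kg of pig iron, x2 = kg of steel scrap, x3 = kg of ferrosilicon, x4 = kg of return scrap, x5 = kg of cast iron scrap.
Minimise 0.33x1 + 0.27x2 + 1.01x3 + 0.14x4 + 0.19x5 subject to:
  11x1 + 3x2 + 800x3 + 4x4 + 21x5 ≥ 1396   (silicon)
  44.6x1 + 2.6x2 + 1.1x3 + 3x4 + 32.2x5 ≥ 38.3   (carbon)
  1x2 + 11x4 + 1x5 ≥ 23   (chromium)
  5x1 + 7x2 + 3x3 + 9x4 + 6x5 ≥ 20   (manganese)
  x1, x2, x3, x4, x5 ≥ 0.
The minimum-cost mix takes nothing from pig iron, steel scrap — only ferrosilicon, return scrap, cast iron scrap. The silicon, carbon, chromium requirements are met with equality.
Optimal quantities: ferrosilicon = 1.71 kg, return scrap = 2.005 kg, cast iron scrap = 0.9442 kg.
Hence cost = 1.01·1.71 + 0.14·2.005 + 0.19·0.9442 = €2.1872.

€2.19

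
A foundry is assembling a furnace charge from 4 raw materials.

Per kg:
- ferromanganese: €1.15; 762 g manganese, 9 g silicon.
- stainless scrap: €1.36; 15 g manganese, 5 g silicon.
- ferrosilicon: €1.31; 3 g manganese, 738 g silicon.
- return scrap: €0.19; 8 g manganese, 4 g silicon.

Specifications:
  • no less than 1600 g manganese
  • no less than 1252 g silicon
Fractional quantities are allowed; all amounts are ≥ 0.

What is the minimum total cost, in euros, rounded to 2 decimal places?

€4.60

Let x1 = kg of ferromanganese, x2 = kg of stainless scrap, x3 = kg of ferrosilicon, x4 = kg of return scrap.
Minimise 1.15x1 + 1.36x2 + 1.31x3 + 0.19x4 with:
  762x1 + 15x2 + 3x3 + 8x4 ≥ 1600   (manganese)
  9x1 + 5x2 + 738x3 + 4x4 ≥ 1252   (silicon)
  x1, x2, x3, x4 ≥ 0.
The minimum-cost mix takes nothing from stainless scrap, return scrap — only ferromanganese, ferrosilicon. Binding constraints: manganese and silicon.
That vertex is x1 = 2.093, x3 = 1.671.
Cost = 1.15·2.093 + 1.31·1.671 = 4.5960.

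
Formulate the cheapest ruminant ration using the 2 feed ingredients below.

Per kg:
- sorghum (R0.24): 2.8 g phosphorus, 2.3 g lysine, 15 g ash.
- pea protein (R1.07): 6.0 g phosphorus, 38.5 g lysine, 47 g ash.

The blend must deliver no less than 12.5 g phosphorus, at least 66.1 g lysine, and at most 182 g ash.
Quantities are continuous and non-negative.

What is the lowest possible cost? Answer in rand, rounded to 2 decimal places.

Set it up as a linear program. Let x1 = kg of sorghum, x2 = kg of pea protein.
Minimize 0.24x1 + 1.07x2 with:
  2.8x1 + 6x2 ≥ 12.5   (phosphorus)
  2.3x1 + 38.5x2 ≥ 66.1   (lysine)
  15x1 + 47x2 ≤ 182   (ash)
  x1, x2 ≥ 0.
Both inputs are positive at the optimum. Binding constraints: phosphorus and lysine.
Solving gives x1 = 0.9005, x2 = 1.663.
Cost = 0.24·0.9005 + 1.07·1.663 = 1.9955.

R2.00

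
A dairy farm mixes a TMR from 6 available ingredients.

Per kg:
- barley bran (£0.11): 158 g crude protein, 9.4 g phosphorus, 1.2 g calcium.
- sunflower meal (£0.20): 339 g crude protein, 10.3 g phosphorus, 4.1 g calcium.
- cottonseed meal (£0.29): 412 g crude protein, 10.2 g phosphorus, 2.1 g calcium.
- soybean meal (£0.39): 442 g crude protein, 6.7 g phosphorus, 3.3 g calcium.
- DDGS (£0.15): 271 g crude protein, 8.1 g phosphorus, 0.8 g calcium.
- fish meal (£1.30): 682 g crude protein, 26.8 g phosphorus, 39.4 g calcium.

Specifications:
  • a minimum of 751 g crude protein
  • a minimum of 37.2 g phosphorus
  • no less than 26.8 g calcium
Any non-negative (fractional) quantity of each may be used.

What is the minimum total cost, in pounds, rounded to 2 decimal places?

Let x1 = kg of barley bran, x2 = kg of sunflower meal, x3 = kg of cottonseed meal, x4 = kg of soybean meal, x5 = kg of DDGS, x6 = kg of fish meal.
Minimise 0.11x1 + 0.2x2 + 0.29x3 + 0.39x4 + 0.15x5 + 1.3x6 with:
  158x1 + 339x2 + 412x3 + 442x4 + 271x5 + 682x6 ≥ 751   (crude protein)
  9.4x1 + 10.3x2 + 10.2x3 + 6.7x4 + 8.1x5 + 26.8x6 ≥ 37.2   (phosphorus)
  1.2x1 + 4.1x2 + 2.1x3 + 3.3x4 + 0.8x5 + 39.4x6 ≥ 26.8   (calcium)
  x1, x2, x3, x4, x5, x6 ≥ 0.
At the optimum only barley bran, fish meal are positive (sunflower meal, cottonseed meal, soybean meal, DDGS = 0). The phosphorus and calcium requirements are met with equality.
Optimal quantities: barley bran = 2.21 kg, fish meal = 0.6129 kg.
Objective = 0.11·2.21 + 1.3·0.6129 = 1.0399.

£1.04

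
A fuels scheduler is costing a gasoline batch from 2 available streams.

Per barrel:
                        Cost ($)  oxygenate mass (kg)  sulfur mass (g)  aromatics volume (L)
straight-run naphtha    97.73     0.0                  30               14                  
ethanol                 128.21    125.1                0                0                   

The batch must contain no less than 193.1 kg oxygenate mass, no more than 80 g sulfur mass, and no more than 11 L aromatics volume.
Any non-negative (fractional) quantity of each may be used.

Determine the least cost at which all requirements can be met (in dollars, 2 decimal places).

$197.90

Let x1 = barrels of straight-run naphtha, x2 = barrels of ethanol.
Minimize 97.73x1 + 128.21x2 s.t.:
  125.1x2 ≥ 193.1   (oxygenate mass)
  30x1 ≤ 80   (sulfur mass)
  14x1 ≤ 11   (aromatics volume)
  x1, x2 ≥ 0.
The cheapest feasible vertex uses only ethanol; straight-run naphtha is not used. The oxygenate mass requirement is met with equality.
So ethanol = 1.5436 barrels.
Cost = 128.21·1.5436 = 197.90496.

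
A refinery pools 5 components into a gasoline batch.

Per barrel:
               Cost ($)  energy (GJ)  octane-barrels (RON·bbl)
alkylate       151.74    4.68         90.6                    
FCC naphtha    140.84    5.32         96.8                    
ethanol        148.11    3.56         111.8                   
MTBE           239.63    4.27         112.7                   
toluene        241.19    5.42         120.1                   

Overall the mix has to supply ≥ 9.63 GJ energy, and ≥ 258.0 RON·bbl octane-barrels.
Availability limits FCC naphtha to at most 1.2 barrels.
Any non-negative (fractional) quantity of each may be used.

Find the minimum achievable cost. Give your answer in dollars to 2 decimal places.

$349.76

This is a linear program. Let x1 = barrels of alkylate, x2 = barrels of FCC naphtha, x3 = barrels of ethanol, x4 = barrels of MTBE, x5 = barrels of toluene.
Minimise 151.74x1 + 140.84x2 + 148.11x3 + 239.63x4 + 241.19x5 with:
  4.68x1 + 5.32x2 + 3.56x3 + 4.27x4 + 5.42x5 ≥ 9.63   (energy)
  90.6x1 + 96.8x2 + 111.8x3 + 112.7x4 + 120.1x5 ≥ 258   (octane-barrels)
  x2 ≤ 1.2
  x1, x2, x3, x4, x5 ≥ 0.
The cheapest feasible vertex uses only FCC naphtha, ethanol; alkylate, MTBE, toluene are not used. There the energy and octane-barrels constraints are tight.
That vertex is x2 = 0.63219, x3 = 1.7603.
Cost = 140.84·0.63219 + 148.11·1.7603 = 349.7557.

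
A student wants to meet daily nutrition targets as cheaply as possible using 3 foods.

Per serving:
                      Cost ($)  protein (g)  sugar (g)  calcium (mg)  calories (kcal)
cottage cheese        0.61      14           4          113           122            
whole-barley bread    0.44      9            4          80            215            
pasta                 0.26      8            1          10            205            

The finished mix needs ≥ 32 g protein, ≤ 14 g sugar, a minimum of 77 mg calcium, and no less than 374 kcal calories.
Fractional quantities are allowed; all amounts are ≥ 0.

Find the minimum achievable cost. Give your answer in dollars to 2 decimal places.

Let x1 = servings of cottage cheese, x2 = servings of whole-barley bread, x3 = servings of pasta.
min 0.61x1 + 0.44x2 + 0.26x3 subject to:
  14x1 + 9x2 + 8x3 ≥ 32   (protein)
  4x1 + 4x2 + 1x3 ≤ 14   (sugar)
  113x1 + 80x2 + 10x3 ≥ 77   (calcium)
  122x1 + 215x2 + 205x3 ≥ 374   (calories)
  x1, x2, x3 ≥ 0.
The minimum-cost mix takes nothing from whole-barley bread — only cottage cheese, pasta. There the protein and calcium constraints are tight.
So cottage cheese = 0.3874 servings, pasta = 3.322 servings.
Total cost: 0.61·0.3874 + 0.26·3.322 = 1.1000.

$1.10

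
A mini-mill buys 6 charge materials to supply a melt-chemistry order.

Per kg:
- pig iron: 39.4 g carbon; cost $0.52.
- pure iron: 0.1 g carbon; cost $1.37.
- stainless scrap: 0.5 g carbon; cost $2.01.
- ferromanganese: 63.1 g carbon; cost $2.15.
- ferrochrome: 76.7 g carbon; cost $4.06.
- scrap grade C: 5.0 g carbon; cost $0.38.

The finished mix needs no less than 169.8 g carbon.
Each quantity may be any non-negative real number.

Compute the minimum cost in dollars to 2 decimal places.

Set it up as a linear program. Let x1 = kg of pig iron, x2 = kg of pure iron, x3 = kg of stainless scrap, x4 = kg of ferromanganese, x5 = kg of ferrochrome, x6 = kg of scrap grade C.
Minimize 0.52x1 + 1.37x2 + 2.01x3 + 2.15x4 + 4.06x5 + 0.38x6 subject to:
  39.4x1 + 0.1x2 + 0.5x3 + 63.1x4 + 76.7x5 + 5x6 ≥ 169.8   (carbon)
  x1, x2, x3, x4, x5, x6 ≥ 0.
The cheapest feasible vertex uses only pig iron; pure iron, stainless scrap, ferromanganese, ferrochrome, scrap grade C are not used. Binding constraint: carbon.
That vertex is x1 = 4.31.
Hence cost = 0.52·4.31 = $2.2412.

$2.24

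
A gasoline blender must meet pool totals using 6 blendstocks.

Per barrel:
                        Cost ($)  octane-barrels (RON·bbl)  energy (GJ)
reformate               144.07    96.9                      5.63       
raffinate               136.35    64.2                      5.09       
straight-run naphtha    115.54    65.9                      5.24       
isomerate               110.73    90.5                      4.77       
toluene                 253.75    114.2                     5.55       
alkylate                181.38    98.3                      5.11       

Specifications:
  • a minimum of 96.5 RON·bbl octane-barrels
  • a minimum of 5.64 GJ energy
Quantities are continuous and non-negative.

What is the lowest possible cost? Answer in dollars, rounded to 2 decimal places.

Set it up as a linear program. Let x1 = barrels of reformate, x2 = barrels of raffinate, x3 = barrels of straight-run naphtha, x4 = barrels of isomerate, x5 = barrels of toluene, x6 = barrels of alkylate.
Minimize 144.07x1 + 136.35x2 + 115.54x3 + 110.73x4 + 253.75x5 + 181.38x6 subject to:
  96.9x1 + 64.2x2 + 65.9x3 + 90.5x4 + 114.2x5 + 98.3x6 ≥ 96.5   (octane-barrels)
  5.63x1 + 5.09x2 + 5.24x3 + 4.77x4 + 5.55x5 + 5.11x6 ≥ 5.64   (energy)
  x1, x2, x3, x4, x5, x6 ≥ 0.
The minimum-cost mix takes nothing from reformate, raffinate, toluene, alkylate — only straight-run naphtha, isomerate. There the octane-barrels and energy constraints are tight.
Optimal quantities: straight-run naphtha = 0.3135 barrels, isomerate = 0.838 barrels.
Total cost: 115.54·0.3135 + 110.73·0.838 = 129.0135.

$129.01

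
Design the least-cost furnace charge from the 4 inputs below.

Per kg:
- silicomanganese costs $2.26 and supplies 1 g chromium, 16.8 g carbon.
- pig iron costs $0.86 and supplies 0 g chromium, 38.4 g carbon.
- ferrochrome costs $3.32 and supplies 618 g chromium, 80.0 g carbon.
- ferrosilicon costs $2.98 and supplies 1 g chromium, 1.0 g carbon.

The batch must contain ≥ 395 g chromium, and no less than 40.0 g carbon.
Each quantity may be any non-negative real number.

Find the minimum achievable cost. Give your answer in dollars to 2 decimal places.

$2.12

Treat it as an LP. Let x1 = kg of silicomanganese, x2 = kg of pig iron, x3 = kg of ferrochrome, x4 = kg of ferrosilicon.
Minimize 2.26x1 + 0.86x2 + 3.32x3 + 2.98x4 subject to:
  1x1 + 618x3 + 1x4 ≥ 395   (chromium)
  16.8x1 + 38.4x2 + 80x3 + 1x4 ≥ 40   (carbon)
  x1, x2, x3, x4 ≥ 0.
At the optimum only ferrochrome is positive (silicomanganese, pig iron, ferrosilicon = 0). There the chromium constraint is tight.
Solving gives x3 = 0.6392.
Total cost: 3.32·0.6392 = 2.1221.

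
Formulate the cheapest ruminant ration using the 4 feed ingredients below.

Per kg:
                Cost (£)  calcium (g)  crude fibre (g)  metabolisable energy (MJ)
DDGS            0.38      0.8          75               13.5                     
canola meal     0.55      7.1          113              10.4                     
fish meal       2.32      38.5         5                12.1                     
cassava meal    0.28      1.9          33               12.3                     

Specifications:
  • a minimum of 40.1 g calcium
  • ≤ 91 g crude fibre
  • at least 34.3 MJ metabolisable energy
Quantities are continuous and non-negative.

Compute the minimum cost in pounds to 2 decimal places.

Let x1 = kg of DDGS, x2 = kg of canola meal, x3 = kg of fish meal, x4 = kg of cassava meal.
Minimise 0.38x1 + 0.55x2 + 2.32x3 + 0.28x4 subject to:
  0.8x1 + 7.1x2 + 38.5x3 + 1.9x4 ≥ 40.1   (calcium)
  75x1 + 113x2 + 5x3 + 33x4 ≤ 91   (crude fibre)
  13.5x1 + 10.4x2 + 12.1x3 + 12.3x4 ≥ 34.3   (metabolisable energy)
  x1, x2, x3, x4 ≥ 0.
The cheapest feasible vertex uses only fish meal, cassava meal; DDGS, canola meal are not used. Binding constraints: calcium and metabolisable energy.
So fish meal = 0.9501 kg, cassava meal = 1.854 kg.
Hence cost = 2.32·0.9501 + 0.28·1.854 = £2.7234.

£2.72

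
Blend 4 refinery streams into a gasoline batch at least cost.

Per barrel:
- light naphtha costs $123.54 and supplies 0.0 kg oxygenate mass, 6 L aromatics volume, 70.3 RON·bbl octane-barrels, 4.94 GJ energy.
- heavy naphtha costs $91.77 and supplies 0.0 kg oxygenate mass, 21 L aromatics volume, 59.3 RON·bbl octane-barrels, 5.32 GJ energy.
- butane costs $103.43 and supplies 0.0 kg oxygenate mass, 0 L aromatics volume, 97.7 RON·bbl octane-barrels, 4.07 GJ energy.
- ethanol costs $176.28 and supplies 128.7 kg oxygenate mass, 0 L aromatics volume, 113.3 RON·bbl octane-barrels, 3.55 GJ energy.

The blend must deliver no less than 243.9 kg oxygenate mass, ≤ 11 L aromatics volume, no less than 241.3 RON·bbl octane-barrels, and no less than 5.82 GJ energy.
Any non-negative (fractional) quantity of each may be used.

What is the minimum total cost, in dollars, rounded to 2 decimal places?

$362.21

Set it up as a linear program. Let x1 = barrels of light naphtha, x2 = barrels of heavy naphtha, x3 = barrels of butane, x4 = barrels of ethanol.
Minimise 123.54x1 + 91.77x2 + 103.43x3 + 176.28x4 subject to:
  128.7x4 ≥ 243.9   (oxygenate mass)
  6x1 + 21x2 ≤ 11   (aromatics volume)
  70.3x1 + 59.3x2 + 97.7x3 + 113.3x4 ≥ 241.3   (octane-barrels)
  4.94x1 + 5.32x2 + 4.07x3 + 3.55x4 ≥ 5.82   (energy)
  x1, x2, x3, x4 ≥ 0.
The optimal basis is {butane, ethanol}; light naphtha, heavy naphtha drop out. Binding constraints: oxygenate mass and octane-barrels.
So butane = 0.2721 barrels, ethanol = 1.8951 barrels.
Hence cost = 103.43·0.2721 + 176.28·1.8951 = $362.2115.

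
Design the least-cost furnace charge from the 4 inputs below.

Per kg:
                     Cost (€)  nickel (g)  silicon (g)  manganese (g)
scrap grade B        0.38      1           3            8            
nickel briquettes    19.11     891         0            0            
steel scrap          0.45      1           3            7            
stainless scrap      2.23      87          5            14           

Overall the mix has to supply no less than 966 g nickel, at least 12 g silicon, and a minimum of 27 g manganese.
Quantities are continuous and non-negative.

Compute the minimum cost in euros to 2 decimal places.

This is a linear program. Let x1 = kg of scrap grade B, x2 = kg of nickel briquettes, x3 = kg of steel scrap, x4 = kg of stainless scrap.
Minimise 0.38x1 + 19.11x2 + 0.45x3 + 2.23x4 s.t.:
  1x1 + 891x2 + 1x3 + 87x4 ≥ 966   (nickel)
  3x1 + 3x3 + 5x4 ≥ 12   (silicon)
  8x1 + 7x3 + 14x4 ≥ 27   (manganese)
  x1, x2, x3, x4 ≥ 0.
The optimal basis is {nickel briquettes, stainless scrap}; scrap grade B, steel scrap drop out. The nickel and silicon requirements are met with equality.
Solving gives x2 = 0.8498, x4 = 2.4.
Objective = 19.11·0.8498 + 2.23·2.4 = 21.5917.

€21.59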